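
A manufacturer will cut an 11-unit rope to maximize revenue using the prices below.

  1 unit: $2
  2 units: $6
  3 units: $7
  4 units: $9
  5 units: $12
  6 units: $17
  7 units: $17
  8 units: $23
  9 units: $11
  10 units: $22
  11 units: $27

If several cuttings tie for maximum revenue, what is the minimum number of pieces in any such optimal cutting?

Build r[k] bottom-up: r[k] = max over allowed piece i of (p[i] + r[k−i]).
r[1] = 2
r[2] = max(2+2, 6+0) = 6
r[3] = max(2+6, 6+2, 7+0) = 8
r[4] = max(2+8, 6+6, 7+2, 9+0) = 12
r[5] = max(2+12, 6+8, 7+6, 9+2, 12+0) = 14
r[6] = max(2+14, 6+12, 7+8, 9+6, 12+2, 17+0) = 18
r[7] = max(2+18, 6+14, 7+12, …, 17+2, 17+0) = 20
r[8] = max(2+20, 6+18, 7+14, …, 17+2, 23+0) = 24
r[9] = max(2+24, 6+20, 7+18, …, 23+2, 11+0) = 26
r[10] = max(2+26, 6+24, 7+20, …, 11+2, 22+0) = 30
r[11] = max(2+30, 6+26, 7+24, …, 22+2, 27+0) = 32
Maximum revenue is $32.
Now minimize piece count subject to staying optimal: for each k, pieces[k] = 1 + min over i with p[i]+r[k−i]=r[k] of pieces[k−i].
pieces[8] = 4
pieces[9] = 5
pieces[10] = 5
pieces[11] = 6

6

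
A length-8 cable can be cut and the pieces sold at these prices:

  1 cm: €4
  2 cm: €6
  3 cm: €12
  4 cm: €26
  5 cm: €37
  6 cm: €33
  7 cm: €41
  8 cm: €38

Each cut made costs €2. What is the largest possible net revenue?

Let r[k] be the best obtainable value from length k. For each k, try every first piece i and keep the best of price[i] + r[k−i] minus the 2 cut fee when i<k.
r[1] = 4
r[2] = 6  (first piece 1, then r[1]=4)
r[3] = 12
r[4] = 26
r[5] = 37
r[6] = 39  (first piece 1, then r[5]=37)
r[7] = 41  (first piece 1, then r[6]=39)
r[8] = 50  (first piece 4, then r[4]=26)
One optimal plan: pieces 4 + 4 (1 cut) → €52 − €2 = €50.

50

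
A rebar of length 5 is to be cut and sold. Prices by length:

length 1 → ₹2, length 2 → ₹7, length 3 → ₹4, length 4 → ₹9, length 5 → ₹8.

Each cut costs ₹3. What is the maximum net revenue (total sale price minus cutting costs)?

Build r[k] bottom-up: r[k] = max over allowed piece i of (p[i] + r[k−i]) − 3 per cut.
r[1] = 2
r[2] = max(2+2-3, 7+0) = 7
r[3] = max(2+7-3, 7+2-3, 4+0) = 6
r[4] = max(2+6-3, 7+7-3, 4+2-3, 9+0) = 11
r[5] = max(2+11-3, 7+6-3, 4+7-3, 9+2-3, 8+0) = 10
One optimal plan: pieces 2 + 2 + 1 (2 cuts) → ₹16 − ₹6 = ₹10.

10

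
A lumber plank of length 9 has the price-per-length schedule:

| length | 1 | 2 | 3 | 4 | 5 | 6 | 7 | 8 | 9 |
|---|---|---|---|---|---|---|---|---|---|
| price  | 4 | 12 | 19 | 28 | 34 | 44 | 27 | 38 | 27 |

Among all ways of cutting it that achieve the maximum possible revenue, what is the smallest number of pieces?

Consider every possible first cut. r[k] is the best of p[i]+r[k−i] over all sellable i≤k.
r[1] = 4
r[2] = 12
r[3] = 19
r[4] = 28
r[5] = 34
r[6] = 44
r[7] = 48  (first piece 1, then r[6]=44)
r[8] = 56  (first piece 2, then r[6]=44)
r[9] = 63  (first piece 3, then r[6]=44)
Maximum revenue is $63.
Now minimize piece count subject to staying optimal: for each k, pieces[k] = 1 + min over i with p[i]+r[k−i]=r[k] of pieces[k−i].
pieces[6] = 1
pieces[7] = 2
pieces[8] = 2
pieces[9] = 2

2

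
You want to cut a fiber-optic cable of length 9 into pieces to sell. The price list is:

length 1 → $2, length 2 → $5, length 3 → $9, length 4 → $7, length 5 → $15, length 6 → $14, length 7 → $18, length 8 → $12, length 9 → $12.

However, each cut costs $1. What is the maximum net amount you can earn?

Build r[k] bottom-up: r[k] = max over allowed piece i of (p[i] + r[k−i]) − 1 per cut.
r[1] = 2
r[2] = max(2+2-1, 5+0) = 5
r[3] = max(2+5-1, 5+2-1, 9+0) = 9
r[4] = max(2+9-1, 5+5-1, 9+2-1, 7+0) = 10
r[5] = max(2+10-1, 5+9-1, 9+5-1, 7+2-1, 15+0) = 15
r[6] = max(2+15-1, 5+10-1, 9+9-1, 7+5-1, 15+2-1, 14+0) = 17
r[7] = max(2+17-1, 5+15-1, 9+10-1, …, 14+2-1, 18+0) = 19
r[8] = max(2+19-1, 5+17-1, 9+15-1, …, 18+2-1, 12+0) = 23
r[9] = max(2+23-1, 5+19-1, 9+17-1, …, 12+2-1, 12+0) = 25
One optimal plan: pieces 3 + 3 + 3 (2 cuts) → $27 − $2 = $25.

25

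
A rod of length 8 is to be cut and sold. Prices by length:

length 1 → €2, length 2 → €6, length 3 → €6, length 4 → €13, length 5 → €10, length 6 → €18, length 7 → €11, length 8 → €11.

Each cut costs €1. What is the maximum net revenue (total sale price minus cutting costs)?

Let v[k] be the best obtainable value from length k. For each k, try every first piece i and keep the best of price[i] + v[k−i] minus the 1 cut fee when i<k.
v[1] = 2
v[2] = max(2+2-1, 6+0) = 6
v[3] = max(2+6-1, 6+2-1, 6+0) = 7
v[4] = max(2+7-1, 6+6-1, 6+2-1, 13+0) = 13
v[5] = max(2+13-1, 6+7-1, 6+6-1, 13+2-1, 10+0) = 14
v[6] = max(2+14-1, 6+13-1, 6+7-1, 13+6-1, 10+2-1, 18+0) = 18
v[7] = max(2+18-1, 6+14-1, 6+13-1, …, 18+2-1, 11+0) = 19
v[8] = max(2+19-1, 6+18-1, 6+14-1, …, 11+2-1, 11+0) = 25
One optimal plan: pieces 4 + 4 (1 cut) → €26 − €1 = €25.

25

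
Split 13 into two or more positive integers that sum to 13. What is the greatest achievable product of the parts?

108

Fill f[k] for k=2..13: at each k try every first piece i and multiply by the better of (k−i) uncut or f[k−i].
f[2] = 1×max(1,0) = 1×1 = 1
f[3] = 1×max(2,1) = 1×2 = 2
f[4] = 2×max(2,1) = 2×2 = 4
f[5] = 2×max(3,2) = 2×3 = 6
f[6] = 3×max(3,2) = 3×3 = 9
f[7] = 2×max(5,6) = 2×6 = 12
f[8] = 2×max(6,9) = 2×9 = 18
f[9] = 3×max(6,9) = 3×9 = 27
f[10] = 2×max(8,18) = 2×18 = 36
f[11] = 2×max(9,27) = 2×27 = 54
f[12] = 3×max(9,27) = 3×27 = 81
f[13] = 2×max(11,54) = 2×54 = 108
One optimal split: 3 + 3 + 3 + 2 + 2; product 3×3×3×2×2 = 108.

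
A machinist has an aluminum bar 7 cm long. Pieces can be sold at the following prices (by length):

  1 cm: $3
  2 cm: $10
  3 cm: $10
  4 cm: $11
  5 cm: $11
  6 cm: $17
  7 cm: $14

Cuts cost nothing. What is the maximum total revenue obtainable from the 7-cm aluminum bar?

33

Let r[k] be the best obtainable value from length k. For each k, try every first piece i and keep the best of price[i] + r[k−i].
r[1] = 3
r[2] = 10
r[3] = 13  (first piece 1, then r[2]=10)
r[4] = 20  (first piece 2, then r[2]=10)
r[5] = 23  (first piece 1, then r[4]=20)
r[6] = 30  (first piece 2, then r[4]=20)
r[7] = 33  (first piece 1, then r[6]=30)
One optimal cutting: 2 + 2 + 2 + 1 → $10 + $10 + $10 + $3 = $33.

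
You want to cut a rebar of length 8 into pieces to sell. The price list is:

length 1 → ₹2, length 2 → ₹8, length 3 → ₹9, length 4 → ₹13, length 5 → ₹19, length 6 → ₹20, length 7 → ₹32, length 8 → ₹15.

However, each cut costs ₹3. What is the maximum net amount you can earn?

Build r[k] bottom-up: r[k] = max over allowed piece i of (p[i] + r[k−i]) − 3 per cut.
r[1] = 2
r[2] = 8
r[3] = 9
r[4] = 13  (first piece 2, then r[2]=8)
r[5] = 19
r[6] = 20
r[7] = 32
r[8] = 31  (first piece 1, then r[7]=32)
One optimal plan: pieces 7 + 1 (1 cut) → ₹34 − ₹3 = ₹31.

31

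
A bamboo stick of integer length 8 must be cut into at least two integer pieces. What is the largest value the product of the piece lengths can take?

Define P[k] = max over 1≤i<k of i · max(k−i, P[k−i]); the inner max lets the remainder stay uncut if that's better.
P[2] = 1×max(1,0) = 1×1 = 1
P[3] = max(1×2, 2×1) = 2
P[4] = max(1×3, 2×2, 3×1) = 4
P[5] = max(1×4, 2×3, 3×2, 4×1) = 6
P[6] = max(1×6, 2×4, 3×3, 4×2, 5×1) = 9
P[7] = max(1×9, 2×6, 3×4, 4×3, 5×2, 6×1) = 12
P[8] = max(1×12, 2×9, 3×6, …, 6×2, 7×1) = 18
One optimal split: 3 + 3 + 2; product 3×3×2 = 18.

18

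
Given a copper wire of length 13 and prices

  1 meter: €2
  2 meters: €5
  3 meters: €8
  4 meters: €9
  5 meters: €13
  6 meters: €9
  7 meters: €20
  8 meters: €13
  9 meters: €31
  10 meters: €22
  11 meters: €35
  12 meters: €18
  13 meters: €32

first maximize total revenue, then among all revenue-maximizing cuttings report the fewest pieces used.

Build r[k] bottom-up: r[k] = max over allowed piece i of (p[i] + r[k−i]).
r[1] = 2
r[2] = max(2+2, 5+0) = 5
r[3] = max(2+5, 5+2, 8+0) = 8
r[4] = max(2+8, 5+5, 8+2, 9+0) = 10
r[5] = max(2+10, 5+8, 8+5, 9+2, 13+0) = 13
r[6] = max(2+13, 5+10, 8+8, 9+5, 13+2, 9+0) = 16
r[7] = max(2+16, 5+13, 8+10, …, 9+2, 20+0) = 20
r[8] = max(2+20, 5+16, 8+13, …, 20+2, 13+0) = 22
r[9] = max(2+22, 5+20, 8+16, …, 13+2, 31+0) = 31
r[10] = max(2+31, 5+22, 8+20, …, 31+2, 22+0) = 33
r[11] = max(2+33, 5+31, 8+22, …, 22+2, 35+0) = 36
r[12] = max(2+36, 5+33, 8+31, …, 35+2, 18+0) = 39
r[13] = max(2+39, 5+36, 8+33, …, 18+2, 32+0) = 41
Maximum revenue is €41.
Now minimize piece count subject to staying optimal: for each k, pieces[k] = 1 + min over i with p[i]+r[k−i]=r[k] of pieces[k−i].
pieces[10] = 2
pieces[11] = 2
pieces[12] = 2
pieces[13] = 3

3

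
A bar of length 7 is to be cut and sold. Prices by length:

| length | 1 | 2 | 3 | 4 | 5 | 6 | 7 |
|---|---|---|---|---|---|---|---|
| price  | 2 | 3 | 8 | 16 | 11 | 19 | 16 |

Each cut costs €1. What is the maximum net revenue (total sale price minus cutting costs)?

23

Consider every possible first cut. r[k] is the best of p[i]+r[k−i] over all sellable i≤k, charging 1 whenever i<k.
r[1] = 2
r[2] = 3  (first piece 1, then r[1]=2)
r[3] = 8
r[4] = 16
r[5] = 17  (first piece 1, then r[4]=16)
r[6] = 19
r[7] = 23  (first piece 3, then r[4]=16)
One optimal plan: pieces 4 + 3 (1 cut) → €24 − €1 = €23.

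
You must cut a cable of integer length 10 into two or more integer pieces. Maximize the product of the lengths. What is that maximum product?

Define P[k] = max over 1≤i<k of i · max(k−i, P[k−i]); the inner max lets the remainder stay uncut if that's better.
P[2] = 1×max(1,0) = 1×1 = 1
P[3] = 1×max(2,1) = 1×2 = 2
P[4] = 2×max(2,1) = 2×2 = 4
P[5] = 2×max(3,2) = 2×3 = 6
P[6] = 3×max(3,2) = 3×3 = 9
P[7] = 2×max(5,6) = 2×6 = 12
P[8] = 2×max(6,9) = 2×9 = 18
P[9] = 3×max(6,9) = 3×9 = 27
P[10] = 2×max(8,18) = 2×18 = 36
One optimal split: 3 + 3 + 2 + 2; product 3×3×2×2 = 36.

36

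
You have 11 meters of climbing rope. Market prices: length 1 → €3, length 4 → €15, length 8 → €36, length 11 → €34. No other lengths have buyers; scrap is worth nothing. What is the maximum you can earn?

Consider every possible first cut. f[k] is the best of p[i]+f[k−i] over all sellable i≤k.
f[1] = 3
f[2] = 6  (first piece 1, then f[1]=3)
f[3] = 9  (first piece 1, then f[2]=6)
f[4] = max(3+9, 15+0) = 15
f[5] = max(3+15, 15+3) = 18
f[6] = max(3+18, 15+6) = 21
f[7] = max(3+21, 15+9) = 24
f[8] = max(3+24, 15+15, 36+0) = 36
f[9] = max(3+36, 15+18, 36+3) = 39
f[10] = max(3+39, 15+21, 36+6) = 42
f[11] = max(3+42, 15+24, 36+9, 34+0) = 45
One optimal cutting: 8 + 1 + 1 + 1 → €45.

45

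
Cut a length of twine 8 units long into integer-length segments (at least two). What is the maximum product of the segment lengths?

Let prod[k] be the best product for length k (with at least one cut). For each first piece i, the rest contributes max(k−i, prod[k−i]).
prod[2] = 1·max(1,0) = 1·1 = 1
prod[3] = 1·max(2,1) = 1·2 = 2
prod[4] = 2·max(2,1) = 2·2 = 4
prod[5] = 2·max(3,2) = 2·3 = 6
prod[6] = 3·max(3,2) = 3·3 = 9
prod[7] = 2·max(5,6) = 2·6 = 12
prod[8] = 2·max(6,9) = 2·9 = 18
One optimal split: 3 + 3 + 2; product 3·3·2 = 18.

18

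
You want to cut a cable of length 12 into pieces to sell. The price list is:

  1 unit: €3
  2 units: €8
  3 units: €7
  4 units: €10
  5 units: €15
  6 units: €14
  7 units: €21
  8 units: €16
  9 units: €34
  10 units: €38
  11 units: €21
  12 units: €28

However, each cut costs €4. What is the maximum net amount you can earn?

Consider every possible first cut. r[k] is the best of p[i]+r[k−i] over all sellable i≤k, charging 4 whenever i<k.
r[1] = 3
r[2] = 8
r[3] = 7  (first piece 1, then r[2]=8)
r[4] = 12  (first piece 2, then r[2]=8)
r[5] = 15
r[6] = 16  (first piece 2, then r[4]=12)
r[7] = 21
r[8] = 20  (first piece 1, then r[7]=21)
r[9] = 34
r[10] = 38
r[11] = 38  (first piece 2, then r[9]=34)
r[12] = 42  (first piece 2, then r[10]=38)
One optimal plan: pieces 10 + 2 (1 cut) → €46 − €4 = €42.

42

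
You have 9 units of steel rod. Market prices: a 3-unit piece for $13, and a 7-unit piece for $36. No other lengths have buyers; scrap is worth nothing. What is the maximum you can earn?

Build r[k] bottom-up: r[k] = max over allowed piece i of (p[i] + r[k−i]).
r[1] = 0
r[2] = 0
r[3] = 13
r[4] = 13
r[5] = 13
r[6] = 26  (first piece 3, then r[3]=13)
r[7] = 36
r[8] = 36
r[9] = 39  (first piece 3, then r[6]=26)
One optimal cutting: 3 + 3 + 3 → $39.

39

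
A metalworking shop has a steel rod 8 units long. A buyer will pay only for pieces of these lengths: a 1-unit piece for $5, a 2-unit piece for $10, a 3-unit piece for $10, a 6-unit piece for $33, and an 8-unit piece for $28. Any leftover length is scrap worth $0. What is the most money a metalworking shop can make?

Build f[k] bottom-up: f[k] = max over allowed piece i of (p[i] + f[k−i]).
f[1] = 5
f[2] = 10  (first piece 1, then f[1]=5)
f[3] = 15  (first piece 1, then f[2]=10)
f[4] = 20  (first piece 1, then f[3]=15)
f[5] = 25  (first piece 1, then f[4]=20)
f[6] = 33
f[7] = 38  (first piece 1, then f[6]=33)
f[8] = 43  (first piece 1, then f[7]=38)
One optimal cutting: 6 + 1 + 1 → $43.

43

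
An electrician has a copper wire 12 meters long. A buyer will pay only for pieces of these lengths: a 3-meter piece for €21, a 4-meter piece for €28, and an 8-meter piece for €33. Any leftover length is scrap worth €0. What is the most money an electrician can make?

Build r[k] bottom-up: r[k] = max over allowed piece i of (p[i] + r[k−i]).
r[1] = 0
r[2] = 0
r[3] = 21
r[4] = max(21+0, 28+0) = 28
r[5] = max(21+0, 28+0) = 28
r[6] = max(21+21, 28+0) = 42
r[7] = max(21+28, 28+21) = 49
r[8] = max(21+28, 28+28, 33+0) = 56
r[9] = max(21+42, 28+28, 33+0) = 63
r[10] = max(21+49, 28+42, 33+0) = 70
r[11] = max(21+56, 28+49, 33+21) = 77
r[12] = max(21+63, 28+56, 33+28) = 84
One optimal cutting: 3 + 3 + 3 + 3 → €84.

84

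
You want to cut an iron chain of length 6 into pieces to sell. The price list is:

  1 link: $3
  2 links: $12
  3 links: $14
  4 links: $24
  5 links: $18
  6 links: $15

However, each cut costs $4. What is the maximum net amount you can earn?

Consider every possible first cut. r[k] is the best of p[i]+r[k−i] over all sellable i≤k, charging 4 whenever i<k.
r[1] = 3
r[2] = max(3+3-4, 12+0) = 12
r[3] = max(3+12-4, 12+3-4, 14+0) = 14
r[4] = max(3+14-4, 12+12-4, 14+3-4, 24+0) = 24
r[5] = max(3+24-4, 12+14-4, 14+12-4, 24+3-4, 18+0) = 23
r[6] = max(3+23-4, 12+24-4, 14+14-4, 24+12-4, 18+3-4, 15+0) = 32
One optimal plan: pieces 4 + 2 (1 cut) → $36 − $4 = $32.

32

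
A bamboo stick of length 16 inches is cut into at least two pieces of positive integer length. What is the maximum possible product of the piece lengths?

Let f[k] be the best product for length k (with at least one cut). For each first piece i, the rest contributes max(k−i, f[k−i]).
f[2] = 1·max(1,0) = 1·1 = 1
f[3] = max(1·2, 2·1) = 2
f[4] = max(1·3, 2·2, 3·1) = 4
f[5] = max(1·4, 2·3, 3·2, 4·1) = 6
f[6] = max(1·6, 2·4, 3·3, 4·2, 5·1) = 9
f[7] = max(1·9, 2·6, 3·4, 4·3, 5·2, 6·1) = 12
f[8] = max(1·12, 2·9, 3·6, …, 6·2, 7·1) = 18
f[9] = max(1·18, 2·12, 3·9, …, 7·2, 8·1) = 27
f[10] = max(1·27, 2·18, 3·12, …, 8·2, 9·1) = 36
f[11] = max(1·36, 2·27, 3·18, …, 9·2, 10·1) = 54
f[12] = max(1·54, 2·36, 3·27, …, 10·2, 11·1) = 81
f[13] = max(1·81, 2·54, 3·36, …, 11·2, 12·1) = 108
f[14] = max(1·108, 2·81, 3·54, …, 12·2, 13·1) = 162
f[15] = max(1·162, 2·108, 3·81, …, 13·2, 14·1) = 243
f[16] = max(1·243, 2·162, 3·108, …, 14·2, 15·1) = 324
One optimal split: 3 + 3 + 3 + 3 + 2 + 2; product 3·3·3·3·2·2 = 324.

324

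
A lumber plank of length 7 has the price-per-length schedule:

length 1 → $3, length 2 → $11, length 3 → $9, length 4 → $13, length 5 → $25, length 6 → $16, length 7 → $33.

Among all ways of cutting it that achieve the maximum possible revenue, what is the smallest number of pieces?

2

Build r[k] bottom-up: r[k] = max over allowed piece i of (p[i] + r[k−i]).
r[1] = 3
r[2] = max(3+3, 11+0) = 11
r[3] = max(3+11, 11+3, 9+0) = 14
r[4] = max(3+14, 11+11, 9+3, 13+0) = 22
r[5] = max(3+22, 11+14, 9+11, 13+3, 25+0) = 25
r[6] = max(3+25, 11+22, 9+14, 13+11, 25+3, 16+0) = 33
r[7] = max(3+33, 11+25, 9+22, …, 16+3, 33+0) = 36
Maximum revenue is $36.
Now minimize piece count subject to staying optimal: for each k, pieces[k] = 1 + min over i with p[i]+r[k−i]=r[k] of pieces[k−i].
pieces[4] = 2
pieces[5] = 1
pieces[6] = 3
pieces[7] = 2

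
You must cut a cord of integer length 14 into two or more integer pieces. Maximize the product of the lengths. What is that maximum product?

162

Let g[k] be the best product for length k (with at least one cut). For each first piece i, the rest contributes max(k−i, g[k−i]).
g[2] = 1×max(1,0) = 1×1 = 1
g[3] = max(1×2, 2×1) = 2
g[4] = max(1×3, 2×2, 3×1) = 4
g[5] = max(1×4, 2×3, 3×2, 4×1) = 6
g[6] = max(1×6, 2×4, 3×3, 4×2, 5×1) = 9
g[7] = max(1×9, 2×6, 3×4, 4×3, 5×2, 6×1) = 12
g[8] = max(1×12, 2×9, 3×6, …, 6×2, 7×1) = 18
g[9] = max(1×18, 2×12, 3×9, …, 7×2, 8×1) = 27
g[10] = max(1×27, 2×18, 3×12, …, 8×2, 9×1) = 36
g[11] = max(1×36, 2×27, 3×18, …, 9×2, 10×1) = 54
g[12] = max(1×54, 2×36, 3×27, …, 10×2, 11×1) = 81
g[13] = max(1×81, 2×54, 3×36, …, 11×2, 12×1) = 108
g[14] = max(1×108, 2×81, 3×54, …, 12×2, 13×1) = 162
One optimal split: 3 + 3 + 3 + 3 + 2; product 3×3×3×3×2 = 162.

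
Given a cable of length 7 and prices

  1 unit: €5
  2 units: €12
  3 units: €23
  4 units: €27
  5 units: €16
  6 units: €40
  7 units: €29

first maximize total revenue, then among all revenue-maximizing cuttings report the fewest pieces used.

3

Consider every possible first cut. r[k] is the best of p[i]+r[k−i] over all sellable i≤k.
r[1] = 5
r[2] = 12
r[3] = 23
r[4] = 28  (first piece 1, then r[3]=23)
r[5] = 35  (first piece 2, then r[3]=23)
r[6] = 46  (first piece 3, then r[3]=23)
r[7] = 51  (first piece 1, then r[6]=46)
Maximum revenue is €51.
Now minimize piece count subject to staying optimal: for each k, pieces[k] = 1 + min over i with p[i]+r[k−i]=r[k] of pieces[k−i].
pieces[4] = 2
pieces[5] = 2
pieces[6] = 2
pieces[7] = 3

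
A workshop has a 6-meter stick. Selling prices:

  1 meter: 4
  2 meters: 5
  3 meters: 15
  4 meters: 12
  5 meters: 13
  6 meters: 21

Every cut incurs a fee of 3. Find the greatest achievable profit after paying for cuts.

27

Consider every possible first cut. net[k] is the best of p[i]+net[k−i] over all sellable i≤k, charging 3 whenever i<k.
net[1] = 4
net[2] = max(4+4-3, 5+0) = 5
net[3] = max(4+5-3, 5+4-3, 15+0) = 15
net[4] = max(4+15-3, 5+5-3, 15+4-3, 12+0) = 16
net[5] = max(4+16-3, 5+15-3, 15+5-3, 12+4-3, 13+0) = 17
net[6] = max(4+17-3, 5+16-3, 15+15-3, 12+5-3, 13+4-3, 21+0) = 27
One optimal plan: pieces 3 + 3 (1 cut) → 30 − 3 = 27.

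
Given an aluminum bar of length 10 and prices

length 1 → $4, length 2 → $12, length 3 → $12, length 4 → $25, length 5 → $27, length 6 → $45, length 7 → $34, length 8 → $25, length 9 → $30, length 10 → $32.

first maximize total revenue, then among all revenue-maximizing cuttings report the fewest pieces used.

Build r[k] bottom-up: r[k] = max over allowed piece i of (p[i] + r[k−i]).
r[1] = 4
r[2] = max(4+4, 12+0) = 12
r[3] = max(4+12, 12+4, 12+0) = 16
r[4] = max(4+16, 12+12, 12+4, 25+0) = 25
r[5] = max(4+25, 12+16, 12+12, 25+4, 27+0) = 29
r[6] = max(4+29, 12+25, 12+16, 25+12, 27+4, 45+0) = 45
r[7] = max(4+45, 12+29, 12+25, …, 45+4, 34+0) = 49
r[8] = max(4+49, 12+45, 12+29, …, 34+4, 25+0) = 57
r[9] = max(4+57, 12+49, 12+45, …, 25+4, 30+0) = 61
r[10] = max(4+61, 12+57, 12+49, …, 30+4, 32+0) = 70
Maximum revenue is $70.
Now minimize piece count subject to staying optimal: for each k, pieces[k] = 1 + min over i with p[i]+r[k−i]=r[k] of pieces[k−i].
pieces[7] = 2
pieces[8] = 2
pieces[9] = 3
pieces[10] = 2

2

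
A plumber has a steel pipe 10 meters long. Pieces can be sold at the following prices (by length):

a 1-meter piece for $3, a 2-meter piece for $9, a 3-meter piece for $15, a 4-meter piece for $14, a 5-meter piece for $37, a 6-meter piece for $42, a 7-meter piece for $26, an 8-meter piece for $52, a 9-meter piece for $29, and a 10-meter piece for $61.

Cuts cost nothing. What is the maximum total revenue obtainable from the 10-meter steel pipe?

Consider every possible first cut. R[k] is the best of p[i]+R[k−i] over all sellable i≤k.
R[1] = 3
R[2] = 9
R[3] = 15
R[4] = 18  (first piece 1, then R[3]=15)
R[5] = 37
R[6] = 42
R[7] = 46  (first piece 2, then R[5]=37)
R[8] = 52  (first piece 3, then R[5]=37)
R[9] = 57  (first piece 3, then R[6]=42)
R[10] = 74  (first piece 5, then R[5]=37)
One optimal cutting: 5 + 5 → $37 + $37 = $74.

74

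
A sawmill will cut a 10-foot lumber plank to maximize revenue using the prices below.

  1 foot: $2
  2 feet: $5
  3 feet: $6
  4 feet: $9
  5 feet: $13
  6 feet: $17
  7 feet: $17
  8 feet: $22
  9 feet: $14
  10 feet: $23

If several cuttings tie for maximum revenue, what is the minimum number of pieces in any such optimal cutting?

Consider every possible first cut. r[k] is the best of p[i]+r[k−i] over all sellable i≤k.
r[1] = 2
r[2] = max(2+2, 5+0) = 5
r[3] = max(2+5, 5+2, 6+0) = 7
r[4] = max(2+7, 5+5, 6+2, 9+0) = 10
r[5] = max(2+10, 5+7, 6+5, 9+2, 13+0) = 13
r[6] = max(2+13, 5+10, 6+7, 9+5, 13+2, 17+0) = 17
r[7] = max(2+17, 5+13, 6+10, …, 17+2, 17+0) = 19
r[8] = max(2+19, 5+17, 6+13, …, 17+2, 22+0) = 22
r[9] = max(2+22, 5+19, 6+17, …, 22+2, 14+0) = 24
r[10] = max(2+24, 5+22, 6+19, …, 14+2, 23+0) = 27
Maximum revenue is $27.
Now minimize piece count subject to staying optimal: for each k, pieces[k] = 1 + min over i with p[i]+r[k−i]=r[k] of pieces[k−i].
pieces[7] = 2
pieces[8] = 1
pieces[9] = 2
pieces[10] = 2

2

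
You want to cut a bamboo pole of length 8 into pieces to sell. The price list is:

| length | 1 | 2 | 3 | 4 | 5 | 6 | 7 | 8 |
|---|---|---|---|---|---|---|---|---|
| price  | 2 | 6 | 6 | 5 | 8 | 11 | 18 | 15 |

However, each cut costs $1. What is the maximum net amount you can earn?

21

Consider every possible first cut. r[k] is the best of p[i]+r[k−i] over all sellable i≤k, charging 1 whenever i<k.
r[1] = 2
r[2] = 6
r[3] = 7  (first piece 1, then r[2]=6)
r[4] = 11  (first piece 2, then r[2]=6)
r[5] = 12  (first piece 1, then r[4]=11)
r[6] = 16  (first piece 2, then r[4]=11)
r[7] = 18
r[8] = 21  (first piece 2, then r[6]=16)
One optimal plan: pieces 2 + 2 + 2 + 2 (3 cuts) → $24 − $3 = $21.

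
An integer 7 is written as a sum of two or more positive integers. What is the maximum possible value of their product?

Define f[k] = max over 1≤i<k of i · max(k−i, f[k−i]); the inner max lets the remainder stay uncut if that's better.
f[2] = 1*max(1,0) = 1*1 = 1
f[3] = 1*max(2,1) = 1*2 = 2
f[4] = 2*max(2,1) = 2*2 = 4
f[5] = 2*max(3,2) = 2*3 = 6
f[6] = 3*max(3,2) = 3*3 = 9
f[7] = 2*max(5,6) = 2*6 = 12
One optimal split: 3 + 2 + 2; product 3*2*2 = 12.

12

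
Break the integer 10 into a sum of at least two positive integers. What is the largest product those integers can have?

36

Define P[k] = max over 1≤i<k of i · max(k−i, P[k−i]); the inner max lets the remainder stay uncut if that's better.
P[2] = 1*max(1,0) = 1*1 = 1
P[3] = max(1*2, 2*1) = 2
P[4] = max(1*3, 2*2, 3*1) = 4
P[5] = max(1*4, 2*3, 3*2, 4*1) = 6
P[6] = max(1*6, 2*4, 3*3, 4*2, 5*1) = 9
P[7] = max(1*9, 2*6, 3*4, 4*3, 5*2, 6*1) = 12
P[8] = max(1*12, 2*9, 3*6, …, 6*2, 7*1) = 18
P[9] = max(1*18, 2*12, 3*9, …, 7*2, 8*1) = 27
P[10] = max(1*27, 2*18, 3*12, …, 8*2, 9*1) = 36
One optimal split: 3 + 3 + 2 + 2; product 3*3*2*2 = 36.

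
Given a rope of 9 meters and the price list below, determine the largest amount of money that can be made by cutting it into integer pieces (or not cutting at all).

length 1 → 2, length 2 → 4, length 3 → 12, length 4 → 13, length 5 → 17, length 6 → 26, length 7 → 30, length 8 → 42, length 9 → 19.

44

Build r[k] bottom-up: r[k] = max over allowed piece i of (p[i] + r[k−i]).
r[1] = 2
r[2] = 4  (first piece 1, then r[1]=2)
r[3] = 12
r[4] = 14  (first piece 1, then r[3]=12)
r[5] = 17
r[6] = 26
r[7] = 30
r[8] = 42
r[9] = 44  (first piece 1, then r[8]=42)
One optimal cutting: 8 + 1 → 42 + 2 = 44.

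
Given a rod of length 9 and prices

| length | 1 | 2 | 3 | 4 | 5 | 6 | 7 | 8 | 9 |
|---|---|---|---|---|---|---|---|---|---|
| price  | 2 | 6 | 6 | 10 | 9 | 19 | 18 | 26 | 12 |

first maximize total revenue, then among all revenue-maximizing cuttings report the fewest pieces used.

Let r[k] be the best obtainable value from length k. For each k, try every first piece i and keep the best of price[i] + r[k−i].
r[1] = 2
r[2] = 6
r[3] = 8  (first piece 1, then r[2]=6)
r[4] = 12  (first piece 2, then r[2]=6)
r[5] = 14  (first piece 1, then r[4]=12)
r[6] = 19
r[7] = 21  (first piece 1, then r[6]=19)
r[8] = 26
r[9] = 28  (first piece 1, then r[8]=26)
Maximum revenue is €28.
Now minimize piece count subject to staying optimal: for each k, pieces[k] = 1 + min over i with p[i]+r[k−i]=r[k] of pieces[k−i].
pieces[6] = 1
pieces[7] = 2
pieces[8] = 1
pieces[9] = 2

2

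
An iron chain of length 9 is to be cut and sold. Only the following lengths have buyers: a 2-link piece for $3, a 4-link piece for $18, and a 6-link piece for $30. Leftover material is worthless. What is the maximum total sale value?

Let r[k] be the best obtainable value from length k. For each k, try every first piece i and keep the best of price[i] + r[k−i].
r[1] = 0
r[2] = 3
r[3] = 3
r[4] = 18
r[5] = 18
r[6] = 30
r[7] = 30
r[8] = 36  (first piece 4, then r[4]=18)
r[9] = 36
One optimal cutting: pieces 4 + 4 with 1 link of scrap → $36.

36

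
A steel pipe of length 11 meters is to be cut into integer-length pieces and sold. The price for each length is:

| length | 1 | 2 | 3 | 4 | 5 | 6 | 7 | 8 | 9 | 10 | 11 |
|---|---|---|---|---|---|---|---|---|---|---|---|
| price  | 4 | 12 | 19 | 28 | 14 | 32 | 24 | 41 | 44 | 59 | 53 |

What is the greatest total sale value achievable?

75

Consider every possible first cut. v[k] is the best of p[i]+v[k−i] over all sellable i≤k.
v[1] = 4
v[2] = max(4+4, 12+0) = 12
v[3] = max(4+12, 12+4, 19+0) = 19
v[4] = max(4+19, 12+12, 19+4, 28+0) = 28
v[5] = max(4+28, 12+19, 19+12, 28+4, 14+0) = 32
v[6] = max(4+32, 12+28, 19+19, 28+12, 14+4, 32+0) = 40
v[7] = max(4+40, 12+32, 19+28, …, 32+4, 24+0) = 47
v[8] = max(4+47, 12+40, 19+32, …, 24+4, 41+0) = 56
v[9] = max(4+56, 12+47, 19+40, …, 41+4, 44+0) = 60
v[10] = max(4+60, 12+56, 19+47, …, 44+4, 59+0) = 68
v[11] = max(4+68, 12+60, 19+56, …, 59+4, 53+0) = 75
One optimal cutting: 4 + 4 + 3 → $28 + $28 + $19 = $75.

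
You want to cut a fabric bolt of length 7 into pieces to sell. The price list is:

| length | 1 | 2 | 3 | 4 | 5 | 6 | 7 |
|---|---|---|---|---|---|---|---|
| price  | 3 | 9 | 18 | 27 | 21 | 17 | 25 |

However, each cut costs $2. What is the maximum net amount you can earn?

Let v[k] be the best obtainable value from length k. For each k, try every first piece i and keep the best of price[i] + v[k−i] minus the 2 cut fee when i<k.
v[1] = 3
v[2] = 9
v[3] = 18
v[4] = 27
v[5] = 28  (first piece 1, then v[4]=27)
v[6] = 34  (first piece 2, then v[4]=27)
v[7] = 43  (first piece 3, then v[4]=27)
One optimal plan: pieces 4 + 3 (1 cut) → $45 − $2 = $43.

43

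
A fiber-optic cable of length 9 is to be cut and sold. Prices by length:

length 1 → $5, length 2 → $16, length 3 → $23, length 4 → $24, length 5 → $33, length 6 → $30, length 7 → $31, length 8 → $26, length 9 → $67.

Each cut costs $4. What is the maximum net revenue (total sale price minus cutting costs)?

Consider every possible first cut. net[k] is the best of p[i]+net[k−i] over all sellable i≤k, charging 4 whenever i<k.
net[1] = 5
net[2] = 16
net[3] = 23
net[4] = 28  (first piece 2, then net[2]=16)
net[5] = 35  (first piece 2, then net[3]=23)
net[6] = 42  (first piece 3, then net[3]=23)
net[7] = 47  (first piece 2, then net[5]=35)
net[8] = 54  (first piece 2, then net[6]=42)
net[9] = 67
Best is to make no cuts and sell whole for $67.

67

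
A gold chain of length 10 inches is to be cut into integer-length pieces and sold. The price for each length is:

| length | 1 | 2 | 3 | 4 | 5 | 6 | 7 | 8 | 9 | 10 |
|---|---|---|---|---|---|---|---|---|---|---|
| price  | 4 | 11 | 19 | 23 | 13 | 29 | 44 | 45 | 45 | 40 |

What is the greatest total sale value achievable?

63

Let best[k] be the best obtainable value from length k. For each k, try every first piece i and keep the best of price[i] + best[k−i].
best[1] = 4
best[2] = max(4+4, 11+0) = 11
best[3] = max(4+11, 11+4, 19+0) = 19
best[4] = max(4+19, 11+11, 19+4, 23+0) = 23
best[5] = max(4+23, 11+19, 19+11, 23+4, 13+0) = 30
best[6] = max(4+30, 11+23, 19+19, 23+11, 13+4, 29+0) = 38
best[7] = max(4+38, 11+30, 19+23, …, 29+4, 44+0) = 44
best[8] = max(4+44, 11+38, 19+30, …, 44+4, 45+0) = 49
best[9] = max(4+49, 11+44, 19+38, …, 45+4, 45+0) = 57
best[10] = max(4+57, 11+49, 19+44, …, 45+4, 40+0) = 63
One optimal cutting: 7 + 3 → $44 + $19 = $63.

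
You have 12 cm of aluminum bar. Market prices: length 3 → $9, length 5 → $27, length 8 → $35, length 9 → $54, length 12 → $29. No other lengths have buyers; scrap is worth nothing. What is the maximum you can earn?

63

Build f[k] bottom-up: f[k] = max over allowed piece i of (p[i] + f[k−i]).
f[1] = 0
f[2] = 0
f[3] = 9
f[4] = 9
f[5] = max(9+0, 27+0) = 27
f[6] = max(9+9, 27+0) = 27
f[7] = max(9+9, 27+0) = 27
f[8] = max(9+27, 27+9, 35+0) = 36
f[9] = max(9+27, 27+9, 35+0, 54+0) = 54
f[10] = max(9+27, 27+27, 35+0, 54+0) = 54
f[11] = max(9+36, 27+27, 35+9, 54+0) = 54
f[12] = max(9+54, 27+27, 35+9, 54+9, 29+0) = 63
One optimal cutting: 9 + 3 → $63.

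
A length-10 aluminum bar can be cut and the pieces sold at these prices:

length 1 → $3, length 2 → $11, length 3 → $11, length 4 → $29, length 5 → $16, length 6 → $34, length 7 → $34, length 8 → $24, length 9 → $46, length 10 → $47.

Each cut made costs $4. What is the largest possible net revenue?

Build v[k] bottom-up: v[k] = max over allowed piece i of (p[i] + v[k−i]) − 4 per cut.
v[1] = 3
v[2] = max(3+3-4, 11+0) = 11
v[3] = max(3+11-4, 11+3-4, 11+0) = 11
v[4] = max(3+11-4, 11+11-4, 11+3-4, 29+0) = 29
v[5] = max(3+29-4, 11+11-4, 11+11-4, 29+3-4, 16+0) = 28
v[6] = max(3+28-4, 11+29-4, 11+11-4, 29+11-4, 16+3-4, 34+0) = 36
v[7] = max(3+36-4, 11+28-4, 11+29-4, …, 34+3-4, 34+0) = 36
v[8] = max(3+36-4, 11+36-4, 11+28-4, …, 34+3-4, 24+0) = 54
v[9] = max(3+54-4, 11+36-4, 11+36-4, …, 24+3-4, 46+0) = 53
v[10] = max(3+53-4, 11+54-4, 11+36-4, …, 46+3-4, 47+0) = 61
One optimal plan: pieces 4 + 4 + 2 (2 cuts) → $69 − $8 = $61.

61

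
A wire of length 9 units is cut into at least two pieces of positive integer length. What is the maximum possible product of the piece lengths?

Fill prod[k] for k=2..9: at each k try every first piece i and multiply by the better of (k−i) uncut or prod[k−i].
prod[2] = 1*max(1,0) = 1*1 = 1
prod[3] = 1*max(2,1) = 1*2 = 2
prod[4] = 2*max(2,1) = 2*2 = 4
prod[5] = 2*max(3,2) = 2*3 = 6
prod[6] = 3*max(3,2) = 3*3 = 9
prod[7] = 2*max(5,6) = 2*6 = 12
prod[8] = 2*max(6,9) = 2*9 = 18
prod[9] = 3*max(6,9) = 3*9 = 27
One optimal split: 3 + 3 + 3; product 3*3*3 = 27.

27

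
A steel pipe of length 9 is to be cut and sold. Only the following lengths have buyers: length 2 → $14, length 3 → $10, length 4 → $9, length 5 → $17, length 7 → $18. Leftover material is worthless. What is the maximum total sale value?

56

Consider every possible first cut. f[k] is the best of p[i]+f[k−i] over all sellable i≤k.
f[1] = 0
f[2] = 14
f[3] = 14
f[4] = 28  (first piece 2, then f[2]=14)
f[5] = 28
f[6] = 42  (first piece 2, then f[4]=28)
f[7] = 42
f[8] = 56  (first piece 2, then f[6]=42)
f[9] = 56
One optimal cutting: pieces 2 + 2 + 2 + 2 with 1 meter of scrap → $56.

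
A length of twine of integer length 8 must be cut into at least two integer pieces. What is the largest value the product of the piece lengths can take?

18

Fill m[k] for k=2..8: at each k try every first piece i and multiply by the better of (k−i) uncut or m[k−i].
m[2] = 1·max(1,0) = 1·1 = 1
m[3] = 1·max(2,1) = 1·2 = 2
m[4] = 2·max(2,1) = 2·2 = 4
m[5] = 2·max(3,2) = 2·3 = 6
m[6] = 3·max(3,2) = 3·3 = 9
m[7] = 2·max(5,6) = 2·6 = 12
m[8] = 2·max(6,9) = 2·9 = 18
One optimal split: 3 + 3 + 2; product 3·3·2 = 18.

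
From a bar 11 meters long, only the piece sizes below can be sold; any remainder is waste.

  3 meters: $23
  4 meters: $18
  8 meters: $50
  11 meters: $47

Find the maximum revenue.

Build r[k] bottom-up: r[k] = max over allowed piece i of (p[i] + r[k−i]).
r[1] = 0
r[2] = 0
r[3] = 23
r[4] = 23
r[5] = 23
r[6] = 46  (first piece 3, then r[3]=23)
r[7] = 46
r[8] = 50
r[9] = 69  (first piece 3, then r[6]=46)
r[10] = 69
r[11] = 73  (first piece 3, then r[8]=50)
One optimal cutting: 8 + 3 → $73.

73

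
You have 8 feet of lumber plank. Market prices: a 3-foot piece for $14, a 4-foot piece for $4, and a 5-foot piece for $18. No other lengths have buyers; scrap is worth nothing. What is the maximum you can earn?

Let r[k] be the best obtainable value from length k. For each k, try every first piece i and keep the best of price[i] + r[k−i].
r[1] = 0
r[2] = 0
r[3] = 14
r[4] = 14
r[5] = 18
r[6] = 28  (first piece 3, then r[3]=14)
r[7] = 28
r[8] = 32  (first piece 3, then r[5]=18)
One optimal cutting: 5 + 3 → $32.

32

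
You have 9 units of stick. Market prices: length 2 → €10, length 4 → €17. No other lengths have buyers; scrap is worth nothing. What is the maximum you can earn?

Build f[k] bottom-up: f[k] = max over allowed piece i of (p[i] + f[k−i]).
f[1] = 0
f[2] = 10
f[3] = 10
f[4] = max(10+10, 17+0) = 20
f[5] = max(10+10, 17+0) = 20
f[6] = max(10+20, 17+10) = 30
f[7] = max(10+20, 17+10) = 30
f[8] = max(10+30, 17+20) = 40
f[9] = max(10+30, 17+20) = 40
One optimal cutting: pieces 2 + 2 + 2 + 2 with 1 unit of scrap → €40.

40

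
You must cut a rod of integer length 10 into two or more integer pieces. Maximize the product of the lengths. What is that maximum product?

36

Fill f[k] for k=2..10: at each k try every first piece i and multiply by the better of (k−i) uncut or f[k−i].
f[2] = 1×max(1,0) = 1×1 = 1
f[3] = max(1×2, 2×1) = 2
f[4] = max(1×3, 2×2, 3×1) = 4
f[5] = max(1×4, 2×3, 3×2, 4×1) = 6
f[6] = max(1×6, 2×4, 3×3, 4×2, 5×1) = 9
f[7] = max(1×9, 2×6, 3×4, 4×3, 5×2, 6×1) = 12
f[8] = max(1×12, 2×9, 3×6, …, 6×2, 7×1) = 18
f[9] = max(1×18, 2×12, 3×9, …, 7×2, 8×1) = 27
f[10] = max(1×27, 2×18, 3×12, …, 8×2, 9×1) = 36
One optimal split: 3 + 3 + 2 + 2; product 3×3×2×2 = 36.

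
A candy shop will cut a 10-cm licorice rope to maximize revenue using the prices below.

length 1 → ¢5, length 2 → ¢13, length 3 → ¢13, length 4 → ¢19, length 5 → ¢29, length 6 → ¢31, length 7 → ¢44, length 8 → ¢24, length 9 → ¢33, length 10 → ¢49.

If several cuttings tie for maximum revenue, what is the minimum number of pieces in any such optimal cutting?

5

Consider every possible first cut. r[k] is the best of p[i]+r[k−i] over all sellable i≤k.
r[1] = 5
r[2] = max(5+5, 13+0) = 13
r[3] = max(5+13, 13+5, 13+0) = 18
r[4] = max(5+18, 13+13, 13+5, 19+0) = 26
r[5] = max(5+26, 13+18, 13+13, 19+5, 29+0) = 31
r[6] = max(5+31, 13+26, 13+18, 19+13, 29+5, 31+0) = 39
r[7] = max(5+39, 13+31, 13+26, …, 31+5, 44+0) = 44
r[8] = max(5+44, 13+39, 13+31, …, 44+5, 24+0) = 52
r[9] = max(5+52, 13+44, 13+39, …, 24+5, 33+0) = 57
r[10] = max(5+57, 13+52, 13+44, …, 33+5, 49+0) = 65
Maximum revenue is ¢65.
Now minimize piece count subject to staying optimal: for each k, pieces[k] = 1 + min over i with p[i]+r[k−i]=r[k] of pieces[k−i].
pieces[7] = 1
pieces[8] = 4
pieces[9] = 2
pieces[10] = 5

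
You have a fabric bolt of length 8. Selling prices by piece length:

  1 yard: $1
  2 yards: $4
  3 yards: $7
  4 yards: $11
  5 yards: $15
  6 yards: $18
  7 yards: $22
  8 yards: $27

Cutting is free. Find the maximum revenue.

Consider every possible first cut. r[k] is the best of p[i]+r[k−i] over all sellable i≤k.
r[1] = 1
r[2] = 4
r[3] = 7
r[4] = 11
r[5] = 15
r[6] = 18
r[7] = 22
r[8] = 27
Best is to sell the whole 8-yard piece uncut for $27.

27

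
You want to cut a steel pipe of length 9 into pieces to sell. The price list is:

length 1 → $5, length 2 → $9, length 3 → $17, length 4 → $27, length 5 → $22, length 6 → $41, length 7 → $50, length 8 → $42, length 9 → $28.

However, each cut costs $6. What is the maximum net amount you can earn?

Build net[k] bottom-up: net[k] = max over allowed piece i of (p[i] + net[k−i]) − 6 per cut.
net[1] = 5
net[2] = 9
net[3] = 17
net[4] = 27
net[5] = 26  (first piece 1, then net[4]=27)
net[6] = 41
net[7] = 50
net[8] = 49  (first piece 1, then net[7]=50)
net[9] = 53  (first piece 2, then net[7]=50)
One optimal plan: pieces 7 + 2 (1 cut) → $59 − $6 = $53.

53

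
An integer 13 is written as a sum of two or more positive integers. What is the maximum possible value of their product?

Let m[k] be the best product for length k (with at least one cut). For each first piece i, the rest contributes max(k−i, m[k−i]).
Small cases: m[2]=1, m[3]=2, m[4]=4, m[5]=6.
m[6] = 3·max(3,2) = 3·3 = 9
m[7] = 2·max(5,6) = 2·6 = 12
m[8] = 2·max(6,9) = 2·9 = 18
m[9] = 3·max(6,9) = 3·9 = 27
m[10] = 2·max(8,18) = 2·18 = 36
m[11] = 2·max(9,27) = 2·27 = 54
m[12] = 3·max(9,27) = 3·27 = 81
m[13] = 2·max(11,54) = 2·54 = 108
One optimal split: 3 + 3 + 3 + 2 + 2; product 3·3·3·2·2 = 108.

108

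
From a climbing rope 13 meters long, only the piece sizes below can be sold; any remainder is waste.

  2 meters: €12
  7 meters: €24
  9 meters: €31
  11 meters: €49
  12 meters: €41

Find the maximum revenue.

Let f[k] be the best obtainable value from length k. For each k, try every first piece i and keep the best of price[i] + f[k−i].
f[1] = 0
f[2] = 12
f[3] = 12
f[4] = 24  (first piece 2, then f[2]=12)
f[5] = 24
f[6] = 36  (first piece 2, then f[4]=24)
f[7] = 36
f[8] = 48  (first piece 2, then f[6]=36)
f[9] = 48
f[10] = 60  (first piece 2, then f[8]=48)
f[11] = 60
f[12] = 72  (first piece 2, then f[10]=60)
f[13] = 72
One optimal cutting: pieces 2 + 2 + 2 + 2 + 2 + 2 with 1 meter of scrap → €72.

72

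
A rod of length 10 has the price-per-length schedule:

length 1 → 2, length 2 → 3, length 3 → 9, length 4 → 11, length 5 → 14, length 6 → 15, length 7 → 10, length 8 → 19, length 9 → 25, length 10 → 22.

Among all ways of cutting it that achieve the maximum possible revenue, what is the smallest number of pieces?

Consider every possible first cut. r[k] is the best of p[i]+r[k−i] over all sellable i≤k.
r[1] = 2
r[2] = 4  (first piece 1, then r[1]=2)
r[3] = 9
r[4] = 11  (first piece 1, then r[3]=9)
r[5] = 14
r[6] = 18  (first piece 3, then r[3]=9)
r[7] = 20  (first piece 1, then r[6]=18)
r[8] = 23  (first piece 3, then r[5]=14)
r[9] = 27  (first piece 3, then r[6]=18)
r[10] = 29  (first piece 1, then r[9]=27)
Maximum revenue is 29.
Now minimize piece count subject to staying optimal: for each k, pieces[k] = 1 + min over i with p[i]+r[k−i]=r[k] of pieces[k−i].
pieces[7] = 2
pieces[8] = 2
pieces[9] = 3
pieces[10] = 3

3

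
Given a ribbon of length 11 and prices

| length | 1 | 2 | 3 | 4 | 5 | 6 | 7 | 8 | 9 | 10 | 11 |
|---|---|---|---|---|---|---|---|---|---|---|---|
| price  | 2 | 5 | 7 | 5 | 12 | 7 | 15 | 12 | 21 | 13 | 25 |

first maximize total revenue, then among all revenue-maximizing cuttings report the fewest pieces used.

Let r[k] be the best obtainable value from length k. For each k, try every first piece i and keep the best of price[i] + r[k−i].
r[1] = 2
r[2] = max(2+2, 5+0) = 5
r[3] = max(2+5, 5+2, 7+0) = 7
r[4] = max(2+7, 5+5, 7+2, 5+0) = 10
r[5] = max(2+10, 5+7, 7+5, 5+2, 12+0) = 12
r[6] = max(2+12, 5+10, 7+7, 5+5, 12+2, 7+0) = 15
r[7] = max(2+15, 5+12, 7+10, …, 7+2, 15+0) = 17
r[8] = max(2+17, 5+15, 7+12, …, 15+2, 12+0) = 20
r[9] = max(2+20, 5+17, 7+15, …, 12+2, 21+0) = 22
r[10] = max(2+22, 5+20, 7+17, …, 21+2, 13+0) = 25
r[11] = max(2+25, 5+22, 7+20, …, 13+2, 25+0) = 27
Maximum revenue is ¢27.
Now minimize piece count subject to staying optimal: for each k, pieces[k] = 1 + min over i with p[i]+r[k−i]=r[k] of pieces[k−i].
pieces[8] = 4
pieces[9] = 3
pieces[10] = 5
pieces[11] = 4

4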